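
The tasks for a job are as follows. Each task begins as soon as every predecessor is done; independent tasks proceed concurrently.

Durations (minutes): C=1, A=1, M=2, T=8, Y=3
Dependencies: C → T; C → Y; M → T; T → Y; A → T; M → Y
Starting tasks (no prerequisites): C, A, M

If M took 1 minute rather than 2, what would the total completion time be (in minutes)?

The binding path is M→T→Y = 2+8+3 = 13; finish at 13 minutes.
M lies on that path, so at 1 minute the path becomes 12 minutes.
Now C→T→Y = 1+8+3 = 12 is longest, so the finish becomes 12 minutes.

12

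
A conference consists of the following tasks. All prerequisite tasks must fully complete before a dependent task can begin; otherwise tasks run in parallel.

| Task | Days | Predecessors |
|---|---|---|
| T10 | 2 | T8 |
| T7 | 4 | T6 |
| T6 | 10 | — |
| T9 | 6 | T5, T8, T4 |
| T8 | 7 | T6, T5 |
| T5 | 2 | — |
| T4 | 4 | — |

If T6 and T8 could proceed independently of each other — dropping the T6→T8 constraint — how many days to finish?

Before: longest chain T6→T8→T9 = 10+7+6 = 23, finish 23.
Without T6→T8, T8's earliest start moves from 10 to 2.
The longest chain is now T5→T8→T9 = 2+7+6 = 15, so the job takes 15 days.

15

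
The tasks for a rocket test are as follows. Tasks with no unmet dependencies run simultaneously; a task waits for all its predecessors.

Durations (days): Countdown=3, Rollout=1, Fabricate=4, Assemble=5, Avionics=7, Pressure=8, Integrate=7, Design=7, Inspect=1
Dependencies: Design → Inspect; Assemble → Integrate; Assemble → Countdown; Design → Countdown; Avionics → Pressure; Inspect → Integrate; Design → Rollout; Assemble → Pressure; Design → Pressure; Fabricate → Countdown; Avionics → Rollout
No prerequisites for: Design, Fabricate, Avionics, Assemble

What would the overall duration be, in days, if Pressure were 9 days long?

16

Actual critical path: Design→Pressure = 7+8 = 15 ⇒ 15 days.
Pressure is on the critical path; changing it to 9 makes that path 16 days.
No other chain overtakes it, so the finish is 16 days.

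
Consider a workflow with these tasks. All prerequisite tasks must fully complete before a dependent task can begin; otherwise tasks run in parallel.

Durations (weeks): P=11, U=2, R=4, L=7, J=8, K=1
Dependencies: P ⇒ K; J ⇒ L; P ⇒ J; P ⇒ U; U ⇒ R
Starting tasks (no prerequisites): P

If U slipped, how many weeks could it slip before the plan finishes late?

9

The longest chain is P→J→L = 11+8+7 = 26; overall finish 26 weeks.
The longest chain containing U totals 17 weeks.
Slack of U = 20 − 11 = 9 weeks.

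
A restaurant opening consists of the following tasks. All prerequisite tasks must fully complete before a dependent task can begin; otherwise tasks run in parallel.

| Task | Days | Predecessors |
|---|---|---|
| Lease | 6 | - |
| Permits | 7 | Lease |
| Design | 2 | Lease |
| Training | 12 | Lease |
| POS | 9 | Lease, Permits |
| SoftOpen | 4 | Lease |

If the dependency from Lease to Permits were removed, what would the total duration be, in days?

18

Before: longest chain Lease→Permits→POS = 6+7+9 = 22, finish 22.
Without Lease→Permits, Permits's earliest start moves from 6 to 0.
New critical path: Lease→Training = 6+12 = 18 ⇒ 18 days.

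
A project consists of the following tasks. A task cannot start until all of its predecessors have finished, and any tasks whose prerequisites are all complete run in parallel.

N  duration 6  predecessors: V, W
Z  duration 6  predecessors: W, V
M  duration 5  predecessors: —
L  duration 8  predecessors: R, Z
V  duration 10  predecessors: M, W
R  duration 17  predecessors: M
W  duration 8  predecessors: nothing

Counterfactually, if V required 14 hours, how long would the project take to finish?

36

Critical path before the change: W→V→Z→L = 8+10+6+8 = 32 giving 32 hours.
V is on the critical path; changing it to 14 makes that path 36 hours.
That remains the longest chain; total 36 hours.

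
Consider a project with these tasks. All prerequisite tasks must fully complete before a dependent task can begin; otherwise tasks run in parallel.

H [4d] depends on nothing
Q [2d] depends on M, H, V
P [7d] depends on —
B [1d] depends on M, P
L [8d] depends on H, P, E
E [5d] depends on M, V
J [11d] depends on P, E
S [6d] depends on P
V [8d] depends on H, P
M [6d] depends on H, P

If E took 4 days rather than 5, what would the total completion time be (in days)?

Actual critical path: P→V→E→J = 7+8+5+11 = 31 ⇒ 31 days.
E lies on that path, so at 4 days the path becomes 30 days.
The critical path is still P→V→E→J; finish is now 30 days.

30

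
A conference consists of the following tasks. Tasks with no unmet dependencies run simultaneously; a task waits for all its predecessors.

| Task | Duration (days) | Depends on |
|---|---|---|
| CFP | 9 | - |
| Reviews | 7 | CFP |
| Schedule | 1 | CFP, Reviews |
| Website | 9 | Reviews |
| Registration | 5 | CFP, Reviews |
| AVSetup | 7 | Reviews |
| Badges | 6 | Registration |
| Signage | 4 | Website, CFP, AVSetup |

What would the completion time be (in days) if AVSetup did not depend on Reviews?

29

With the dependency in place, CFP→Reviews→Website→Signage = 9+7+9+4 = 29 sets the finish at 29 days.
Without Reviews→AVSetup, AVSetup's earliest start moves from 16 to 0.
New critical path: CFP→Reviews→Website→Signage = 9+7+9+4 = 29 ⇒ 29 days.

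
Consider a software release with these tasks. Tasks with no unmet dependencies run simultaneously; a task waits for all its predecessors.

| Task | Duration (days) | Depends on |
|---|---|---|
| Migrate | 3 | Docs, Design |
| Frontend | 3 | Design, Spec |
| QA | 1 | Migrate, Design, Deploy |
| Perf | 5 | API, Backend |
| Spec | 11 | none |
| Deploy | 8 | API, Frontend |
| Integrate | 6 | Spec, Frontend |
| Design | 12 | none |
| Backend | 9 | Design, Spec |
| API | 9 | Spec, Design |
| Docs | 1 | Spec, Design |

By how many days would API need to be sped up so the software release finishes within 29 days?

1

Current finish: 30 days; target: 29.
API is on every critical path, so each day cut from API cuts the finish by one (this holds down to a finish of 26).
Need 30 − 29 = 1 day off API → API becomes 8 days, finish becomes 29.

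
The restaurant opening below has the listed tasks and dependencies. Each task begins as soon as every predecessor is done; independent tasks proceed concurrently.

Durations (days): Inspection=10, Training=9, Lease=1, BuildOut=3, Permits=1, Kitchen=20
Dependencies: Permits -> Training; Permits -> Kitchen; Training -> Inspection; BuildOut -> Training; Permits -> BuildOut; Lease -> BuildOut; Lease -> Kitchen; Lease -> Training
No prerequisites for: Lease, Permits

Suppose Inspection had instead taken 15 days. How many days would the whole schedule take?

Critical path before the change: Lease→BuildOut→Training→Inspection = 1+3+9+10 = 23 giving 23 days.
Inspection is on the critical path; changing it to 15 makes that path 28 days.
The critical path is still Lease→BuildOut→Training→Inspection; finish is now 28 days.

28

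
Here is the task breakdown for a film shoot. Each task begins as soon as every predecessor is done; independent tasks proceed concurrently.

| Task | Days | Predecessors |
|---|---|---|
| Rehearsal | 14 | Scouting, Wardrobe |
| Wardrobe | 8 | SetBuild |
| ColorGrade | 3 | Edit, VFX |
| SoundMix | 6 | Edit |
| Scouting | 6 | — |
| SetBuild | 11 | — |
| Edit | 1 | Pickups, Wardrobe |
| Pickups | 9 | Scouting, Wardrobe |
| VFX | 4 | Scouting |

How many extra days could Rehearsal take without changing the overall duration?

2

SetBuild→Wardrobe→Pickups→Edit→SoundMix = 11+8+9+1+6 = 35 sets the makespan at 35 days.
Rehearsal finishes as early as 33 and must finish by 35.
Slack of Rehearsal = 21 − 19 = 2 days.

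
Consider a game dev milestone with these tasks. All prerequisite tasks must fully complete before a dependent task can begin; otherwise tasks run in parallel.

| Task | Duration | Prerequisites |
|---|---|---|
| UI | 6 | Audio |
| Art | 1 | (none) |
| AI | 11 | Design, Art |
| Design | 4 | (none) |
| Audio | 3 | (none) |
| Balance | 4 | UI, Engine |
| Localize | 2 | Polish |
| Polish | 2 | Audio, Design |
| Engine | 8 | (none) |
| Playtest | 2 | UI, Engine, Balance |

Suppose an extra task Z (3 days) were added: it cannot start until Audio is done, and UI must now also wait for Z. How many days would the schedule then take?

Originally the schedule takes 15 days.
With Z inserted, UI now waits for max(Audio, Z).
New critical path: Audio→Z→UI→Balance→Playtest = 3+3+6+4+2 = 18 ⇒ 18 days.

18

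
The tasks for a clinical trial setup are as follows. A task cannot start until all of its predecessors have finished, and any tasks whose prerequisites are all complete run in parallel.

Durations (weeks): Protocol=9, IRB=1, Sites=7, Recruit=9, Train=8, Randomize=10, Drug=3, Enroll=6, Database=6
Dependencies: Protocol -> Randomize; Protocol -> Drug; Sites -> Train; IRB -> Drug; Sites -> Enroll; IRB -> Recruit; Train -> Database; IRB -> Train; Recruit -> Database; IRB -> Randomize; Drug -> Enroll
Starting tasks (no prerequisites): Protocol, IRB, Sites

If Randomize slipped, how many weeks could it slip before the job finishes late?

The longest chain is Sites→Train→Database = 7+8+6 = 21; overall finish 21 weeks.
Longest path through Randomize: 19 weeks (earliest finish 19, latest finish 21).
So Randomize can slip 21 − 19 = 2 weeks.

2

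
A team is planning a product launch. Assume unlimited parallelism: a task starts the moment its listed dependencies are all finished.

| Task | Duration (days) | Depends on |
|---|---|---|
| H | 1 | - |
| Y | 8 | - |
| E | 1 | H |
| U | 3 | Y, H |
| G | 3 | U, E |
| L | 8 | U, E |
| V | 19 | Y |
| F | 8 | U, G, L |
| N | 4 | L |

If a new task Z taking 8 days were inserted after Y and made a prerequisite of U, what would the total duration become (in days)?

Originally the product launch takes 27 days.
With Z inserted, U now waits for max(Y, H, Z).
New critical path: Y→Z→U→L→F = 8+8+3+8+8 = 35 ⇒ 35 days.

35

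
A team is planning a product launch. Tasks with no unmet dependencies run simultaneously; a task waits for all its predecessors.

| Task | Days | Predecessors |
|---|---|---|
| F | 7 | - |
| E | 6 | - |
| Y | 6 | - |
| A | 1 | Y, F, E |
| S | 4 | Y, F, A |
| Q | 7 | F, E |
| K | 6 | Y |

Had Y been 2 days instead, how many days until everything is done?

14

As given, the longest chain is F→Q = 7+7 = 14, so the finish is 14 days.
Y has 2 days of float (longest path through it is 12).
That remains the longest chain; total 14 days.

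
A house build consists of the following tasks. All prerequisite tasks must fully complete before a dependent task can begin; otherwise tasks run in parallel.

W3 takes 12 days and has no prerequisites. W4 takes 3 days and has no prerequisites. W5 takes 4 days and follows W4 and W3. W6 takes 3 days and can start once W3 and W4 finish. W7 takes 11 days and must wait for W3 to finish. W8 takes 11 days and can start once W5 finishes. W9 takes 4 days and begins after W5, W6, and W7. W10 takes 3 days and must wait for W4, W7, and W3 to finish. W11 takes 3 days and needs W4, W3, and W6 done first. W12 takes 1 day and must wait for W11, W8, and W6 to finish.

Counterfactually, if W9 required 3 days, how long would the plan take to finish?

Critical path before the change: W3→W5→W8→W12 = 12+4+11+1 = 28 giving 28 days.
The longest path through W9 is only 27 days, so W9 has float 1.
That remains the longest chain; total 28 days.

28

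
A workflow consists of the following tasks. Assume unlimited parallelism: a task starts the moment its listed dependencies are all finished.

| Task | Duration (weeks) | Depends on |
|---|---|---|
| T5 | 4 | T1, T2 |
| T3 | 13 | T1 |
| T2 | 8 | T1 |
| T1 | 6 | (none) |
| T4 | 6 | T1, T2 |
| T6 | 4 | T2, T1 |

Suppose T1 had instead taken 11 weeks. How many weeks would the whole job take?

As given, the longest chain is T1→T2→T4 = 6+8+6 = 20, so the finish is 20 weeks.
T1 lies on that path, so at 11 weeks the path becomes 25 weeks.
The critical path is still T1→T2→T4; finish is now 25 weeks.

25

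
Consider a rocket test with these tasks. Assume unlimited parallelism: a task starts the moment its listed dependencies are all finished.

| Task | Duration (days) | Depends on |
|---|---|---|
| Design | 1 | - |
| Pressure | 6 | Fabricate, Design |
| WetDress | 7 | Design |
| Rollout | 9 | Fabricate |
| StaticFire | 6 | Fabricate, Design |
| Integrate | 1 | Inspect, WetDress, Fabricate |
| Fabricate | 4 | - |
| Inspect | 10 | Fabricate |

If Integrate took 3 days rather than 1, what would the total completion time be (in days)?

Critical path before the change: Fabricate→Inspect→Integrate = 4+10+1 = 15 giving 15 days.
Integrate is on the critical path; changing it to 3 makes that path 17 days.
The critical path is still Fabricate→Inspect→Integrate; finish is now 17 days.

17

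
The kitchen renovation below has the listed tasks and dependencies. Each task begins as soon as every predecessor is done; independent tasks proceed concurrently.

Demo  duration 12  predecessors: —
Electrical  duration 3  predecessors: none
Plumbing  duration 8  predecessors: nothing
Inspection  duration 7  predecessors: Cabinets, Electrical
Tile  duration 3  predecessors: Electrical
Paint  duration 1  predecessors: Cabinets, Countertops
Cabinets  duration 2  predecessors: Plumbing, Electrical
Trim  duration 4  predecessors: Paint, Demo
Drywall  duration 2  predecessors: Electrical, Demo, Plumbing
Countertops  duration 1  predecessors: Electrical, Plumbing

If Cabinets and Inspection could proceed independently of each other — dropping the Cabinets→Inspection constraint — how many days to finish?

16

Before: longest chain Plumbing→Cabinets→Inspection = 8+2+7 = 17, finish 17.
Without Cabinets→Inspection, Inspection's earliest start moves from 10 to 3.
The longest chain is now Demo→Trim = 12+4 = 16, so the job takes 16 days.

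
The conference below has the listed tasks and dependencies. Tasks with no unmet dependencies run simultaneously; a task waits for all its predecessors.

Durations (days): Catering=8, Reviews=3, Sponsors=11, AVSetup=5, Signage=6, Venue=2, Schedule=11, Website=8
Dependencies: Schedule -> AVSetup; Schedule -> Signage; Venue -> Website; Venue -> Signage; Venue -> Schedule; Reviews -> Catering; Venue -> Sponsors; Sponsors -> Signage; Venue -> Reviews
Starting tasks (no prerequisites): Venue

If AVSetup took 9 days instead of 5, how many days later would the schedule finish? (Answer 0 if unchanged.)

3

Actual critical path: Venue→Schedule→Signage = 2+11+6 = 19 ⇒ 19 days.
AVSetup is off the critical path — its longest chain is 18 days, giving 1 of slack.
The binding chain switches to Venue→Schedule→AVSetup = 2+11+9 = 22; finish 22 days.
Change in finish: 22 − 19 = +3 days.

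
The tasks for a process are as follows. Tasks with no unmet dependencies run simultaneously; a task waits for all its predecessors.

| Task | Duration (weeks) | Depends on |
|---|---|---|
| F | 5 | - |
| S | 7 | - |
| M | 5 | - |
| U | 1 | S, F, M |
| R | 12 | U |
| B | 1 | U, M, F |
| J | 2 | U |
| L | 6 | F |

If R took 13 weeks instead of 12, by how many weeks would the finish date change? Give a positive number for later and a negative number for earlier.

The binding path is S→U→R = 7+1+12 = 20; finish at 20 weeks.
Since R is critical, the +1 change carries straight to that chain (now 21 weeks).
The critical path is still S→U→R; finish is now 21 weeks.
Change in finish: 21 − 20 = +1 weeks.

1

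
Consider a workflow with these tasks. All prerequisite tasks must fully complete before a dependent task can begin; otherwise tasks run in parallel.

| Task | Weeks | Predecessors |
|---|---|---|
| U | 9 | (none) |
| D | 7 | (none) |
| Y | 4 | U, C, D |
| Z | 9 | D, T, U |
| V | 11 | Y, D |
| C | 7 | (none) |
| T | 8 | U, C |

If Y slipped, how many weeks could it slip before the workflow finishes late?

2

Critical path: U→T→Z = 9+8+9 = 26, so the finish is 26 weeks.
Longest path through Y: 24 weeks (earliest finish 13, latest finish 15).
Float = 26 − 24 = 2.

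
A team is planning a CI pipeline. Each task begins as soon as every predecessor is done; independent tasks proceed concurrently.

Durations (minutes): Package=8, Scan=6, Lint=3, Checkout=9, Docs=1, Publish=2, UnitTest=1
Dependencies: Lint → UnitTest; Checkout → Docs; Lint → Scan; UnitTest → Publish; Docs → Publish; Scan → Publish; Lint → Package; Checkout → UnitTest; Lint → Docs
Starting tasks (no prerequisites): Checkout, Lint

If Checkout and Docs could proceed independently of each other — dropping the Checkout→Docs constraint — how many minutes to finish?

12

Before: longest chain Checkout→UnitTest→Publish = 9+1+2 = 12, finish 12.
Without Checkout→Docs, Docs's earliest start moves from 9 to 3.
The longest chain is now Checkout→UnitTest→Publish = 9+1+2 = 12, so the CI pipeline takes 12 minutes.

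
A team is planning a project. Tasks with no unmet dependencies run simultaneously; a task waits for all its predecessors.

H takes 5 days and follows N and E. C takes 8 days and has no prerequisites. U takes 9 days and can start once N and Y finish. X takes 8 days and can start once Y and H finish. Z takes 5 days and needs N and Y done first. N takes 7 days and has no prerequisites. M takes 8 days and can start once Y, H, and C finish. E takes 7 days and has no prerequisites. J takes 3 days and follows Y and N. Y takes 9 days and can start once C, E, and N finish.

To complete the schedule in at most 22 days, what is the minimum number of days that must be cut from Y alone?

Current finish: 26 days; target: 22.
Y is on every critical path, so each day cut from Y cuts the finish by one (this holds down to a finish of 20).
Need 26 − 22 = 4 days off Y → Y becomes 5 days, finish becomes 22.

4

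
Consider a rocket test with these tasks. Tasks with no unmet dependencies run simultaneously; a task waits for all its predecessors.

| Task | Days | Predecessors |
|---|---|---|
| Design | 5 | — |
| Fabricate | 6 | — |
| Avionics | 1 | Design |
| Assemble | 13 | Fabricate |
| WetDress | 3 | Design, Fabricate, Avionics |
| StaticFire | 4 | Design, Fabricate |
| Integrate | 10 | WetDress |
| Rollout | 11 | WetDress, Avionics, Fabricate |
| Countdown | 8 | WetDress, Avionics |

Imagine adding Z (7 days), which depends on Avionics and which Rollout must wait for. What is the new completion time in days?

24

Originally the project takes 20 days.
With Z inserted, Rollout now waits for max(WetDress, Avionics, Fabricate, Z).
New critical path: Design→Avionics→Z→Rollout = 5+1+7+11 = 24 ⇒ 24 days.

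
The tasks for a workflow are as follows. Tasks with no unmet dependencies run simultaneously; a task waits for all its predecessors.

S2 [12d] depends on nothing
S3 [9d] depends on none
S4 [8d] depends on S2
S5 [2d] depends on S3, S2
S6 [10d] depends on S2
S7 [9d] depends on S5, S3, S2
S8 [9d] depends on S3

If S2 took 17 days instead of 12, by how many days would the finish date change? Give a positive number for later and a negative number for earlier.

Actual critical path: S2→S5→S7 = 12+2+9 = 23 ⇒ 23 days.
S2 is on the critical path; changing it to 17 makes that path 28 days.
No other chain overtakes it, so the finish is 28 days.
Change in finish: 28 − 23 = +5 days.

5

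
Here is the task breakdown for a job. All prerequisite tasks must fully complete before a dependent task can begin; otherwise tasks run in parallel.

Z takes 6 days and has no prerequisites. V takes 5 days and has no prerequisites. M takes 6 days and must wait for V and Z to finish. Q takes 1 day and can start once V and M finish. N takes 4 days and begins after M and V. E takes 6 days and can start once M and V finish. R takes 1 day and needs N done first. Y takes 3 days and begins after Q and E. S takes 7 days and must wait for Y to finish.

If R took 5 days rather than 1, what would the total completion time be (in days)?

28

Baseline: Z→M→E→Y→S = 6+6+6+3+7 = 28 → 28 days.
R has 11 days of float (longest path through it is 17).
The critical path is still Z→M→E→Y→S; finish is now 28 days.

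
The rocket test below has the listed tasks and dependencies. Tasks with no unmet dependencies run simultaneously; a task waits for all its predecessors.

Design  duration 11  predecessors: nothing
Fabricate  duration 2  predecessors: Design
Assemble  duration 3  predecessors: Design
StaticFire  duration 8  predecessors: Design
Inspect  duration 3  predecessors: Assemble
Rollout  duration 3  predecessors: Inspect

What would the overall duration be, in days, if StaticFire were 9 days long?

Critical path before the change: Design→Assemble→Inspect→Rollout = 11+3+3+3 = 20 giving 20 days.
The longest path through StaticFire is only 19 days, so StaticFire has float 1.
The critical path is still Design→Assemble→Inspect→Rollout; finish is now 20 days.

20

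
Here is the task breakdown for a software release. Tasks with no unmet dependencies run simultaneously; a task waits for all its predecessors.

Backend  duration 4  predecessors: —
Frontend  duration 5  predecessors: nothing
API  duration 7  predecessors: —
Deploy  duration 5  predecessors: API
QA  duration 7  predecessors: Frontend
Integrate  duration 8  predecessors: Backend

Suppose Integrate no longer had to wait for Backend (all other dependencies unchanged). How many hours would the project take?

12

Before: longest chain Backend→Integrate = 4+8 = 12, finish 12.
Without Backend→Integrate, Integrate's earliest start moves from 4 to 0.
New critical path: Frontend→QA = 5+7 = 12 ⇒ 12 hours.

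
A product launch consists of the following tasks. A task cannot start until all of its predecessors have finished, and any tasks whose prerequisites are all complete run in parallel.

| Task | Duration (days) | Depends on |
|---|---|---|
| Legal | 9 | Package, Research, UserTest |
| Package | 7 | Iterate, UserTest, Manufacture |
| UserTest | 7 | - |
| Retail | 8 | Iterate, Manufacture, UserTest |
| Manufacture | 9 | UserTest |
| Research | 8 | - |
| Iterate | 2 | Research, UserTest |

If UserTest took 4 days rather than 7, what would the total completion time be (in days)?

29

Actual critical path: UserTest→Manufacture→Package→Legal = 7+9+7+9 = 32 ⇒ 32 days.
UserTest lies on that path, so at 4 days the path becomes 29 days.
No other chain overtakes it, so the finish is 29 days.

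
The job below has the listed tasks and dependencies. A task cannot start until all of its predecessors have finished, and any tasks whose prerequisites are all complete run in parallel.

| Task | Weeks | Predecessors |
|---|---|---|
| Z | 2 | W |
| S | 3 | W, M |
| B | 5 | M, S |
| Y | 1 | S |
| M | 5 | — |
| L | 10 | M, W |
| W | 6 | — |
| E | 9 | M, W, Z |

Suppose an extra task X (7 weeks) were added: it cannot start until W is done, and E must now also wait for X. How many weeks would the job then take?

22

Originally the job takes 17 weeks.
With X inserted, E now waits for max(M, W, Z, X).
New critical path: W→X→E = 6+7+9 = 22 ⇒ 22 weeks.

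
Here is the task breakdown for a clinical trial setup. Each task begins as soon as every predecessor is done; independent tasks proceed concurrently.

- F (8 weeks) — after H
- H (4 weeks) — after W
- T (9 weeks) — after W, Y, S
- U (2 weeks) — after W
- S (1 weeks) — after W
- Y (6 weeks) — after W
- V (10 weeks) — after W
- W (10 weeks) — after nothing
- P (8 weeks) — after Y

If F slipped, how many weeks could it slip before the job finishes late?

The longest chain is W→Y→T = 10+6+9 = 25; overall finish 25 weeks.
The longest chain containing F totals 22 weeks.
Slack of F = 17 − 14 = 3 weeks.

3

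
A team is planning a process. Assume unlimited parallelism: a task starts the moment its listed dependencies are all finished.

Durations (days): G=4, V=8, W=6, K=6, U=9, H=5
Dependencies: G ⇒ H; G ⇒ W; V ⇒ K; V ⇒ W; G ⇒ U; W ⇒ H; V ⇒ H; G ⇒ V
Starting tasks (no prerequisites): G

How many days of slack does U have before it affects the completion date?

10

Critical path: G→V→W→H = 4+8+6+5 = 23, so the finish is 23 days.
The longest chain containing U totals 13 days.
Float = 23 − 13 = 10.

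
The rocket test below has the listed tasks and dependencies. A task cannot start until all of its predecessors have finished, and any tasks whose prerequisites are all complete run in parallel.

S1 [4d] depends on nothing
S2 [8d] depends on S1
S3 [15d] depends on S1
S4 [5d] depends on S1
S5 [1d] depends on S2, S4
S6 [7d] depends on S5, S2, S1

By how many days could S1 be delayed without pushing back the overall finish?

0

The longest chain is S1→S2→S5→S6 = 4+8+1+7 = 20; overall finish 20 days.
S1 finishes as early as 4 and must finish by 4.
Float = 20 − 20 = 0.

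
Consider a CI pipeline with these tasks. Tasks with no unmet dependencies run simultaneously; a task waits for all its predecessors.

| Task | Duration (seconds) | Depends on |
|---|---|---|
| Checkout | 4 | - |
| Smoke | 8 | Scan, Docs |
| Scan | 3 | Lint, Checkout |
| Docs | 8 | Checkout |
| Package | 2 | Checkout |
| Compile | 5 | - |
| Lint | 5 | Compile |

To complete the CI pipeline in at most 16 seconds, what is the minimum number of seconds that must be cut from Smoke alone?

Current finish: 21 seconds; target: 16.
Smoke is on every critical path, so each second cut from Smoke cuts the finish by one (this holds down to a finish of 14).
Need 21 − 16 = 5 seconds off Smoke → Smoke becomes 3 seconds, finish becomes 16.

5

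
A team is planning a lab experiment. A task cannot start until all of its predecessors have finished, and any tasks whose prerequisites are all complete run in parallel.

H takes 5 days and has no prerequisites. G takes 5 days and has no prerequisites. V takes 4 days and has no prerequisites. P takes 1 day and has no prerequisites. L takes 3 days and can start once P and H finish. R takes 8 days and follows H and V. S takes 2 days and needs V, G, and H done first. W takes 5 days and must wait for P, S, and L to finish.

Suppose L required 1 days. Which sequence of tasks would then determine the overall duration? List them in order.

H, R

Baseline: H→L→W = 5+3+5 = 13 → 13 days.
Since L is critical, the -2 change carries straight to that chain (now 11 days).
The binding chain switches to H→R = 5+8 = 13; finish 13 days.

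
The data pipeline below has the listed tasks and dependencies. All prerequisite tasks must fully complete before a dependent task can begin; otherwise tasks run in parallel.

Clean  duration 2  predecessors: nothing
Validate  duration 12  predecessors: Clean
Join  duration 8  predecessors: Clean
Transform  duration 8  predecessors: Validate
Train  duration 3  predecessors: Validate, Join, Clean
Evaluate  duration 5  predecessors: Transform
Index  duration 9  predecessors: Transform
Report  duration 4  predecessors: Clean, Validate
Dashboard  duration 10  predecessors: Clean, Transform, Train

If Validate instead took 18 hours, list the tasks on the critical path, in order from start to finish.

Clean, Validate, Transform, Dashboard

Critical path before the change: Clean→Validate→Transform→Dashboard = 2+12+8+10 = 32 giving 32 hours.
Since Validate is critical, the +6 change carries straight to that chain (now 38 hours).
No other chain overtakes it, so the finish is 38 hours.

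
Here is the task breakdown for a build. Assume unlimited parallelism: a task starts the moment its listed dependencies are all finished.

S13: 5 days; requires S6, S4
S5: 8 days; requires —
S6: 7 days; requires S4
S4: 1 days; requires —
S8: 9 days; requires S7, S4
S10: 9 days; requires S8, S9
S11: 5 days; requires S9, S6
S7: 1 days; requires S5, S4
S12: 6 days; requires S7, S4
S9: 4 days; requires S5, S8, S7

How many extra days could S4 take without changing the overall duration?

7

The longest chain is S5→S7→S8→S9→S10 = 8+1+9+4+9 = 31; overall finish 31 days.
S4 finishes as early as 1 and must finish by 8.
So S4 can slip 8 − 1 = 7 days.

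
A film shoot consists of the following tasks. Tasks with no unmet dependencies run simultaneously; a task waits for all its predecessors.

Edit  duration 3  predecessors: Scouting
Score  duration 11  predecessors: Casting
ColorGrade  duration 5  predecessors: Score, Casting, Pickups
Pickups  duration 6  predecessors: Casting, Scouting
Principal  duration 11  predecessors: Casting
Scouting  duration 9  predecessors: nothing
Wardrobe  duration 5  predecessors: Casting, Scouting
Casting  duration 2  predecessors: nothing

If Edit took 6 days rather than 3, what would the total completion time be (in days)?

20

As given, the longest chain is Scouting→Pickups→ColorGrade = 9+6+5 = 20, so the finish is 20 days.
The longest path through Edit is only 12 days, so Edit has float 8.
No other chain overtakes it, so the finish is 20 days.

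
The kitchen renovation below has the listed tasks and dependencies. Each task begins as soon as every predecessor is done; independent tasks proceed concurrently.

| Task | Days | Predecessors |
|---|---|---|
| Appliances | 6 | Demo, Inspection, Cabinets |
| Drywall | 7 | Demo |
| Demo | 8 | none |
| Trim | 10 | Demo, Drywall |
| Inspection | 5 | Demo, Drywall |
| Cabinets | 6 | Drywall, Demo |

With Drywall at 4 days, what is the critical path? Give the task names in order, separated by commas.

Demo, Drywall, Cabinets, Appliances

Baseline: Demo→Drywall→Cabinets→Appliances = 8+7+6+6 = 27 → 27 days.
Drywall lies on that path, so at 4 days the path becomes 24 days.
No other chain overtakes it, so the finish is 24 days.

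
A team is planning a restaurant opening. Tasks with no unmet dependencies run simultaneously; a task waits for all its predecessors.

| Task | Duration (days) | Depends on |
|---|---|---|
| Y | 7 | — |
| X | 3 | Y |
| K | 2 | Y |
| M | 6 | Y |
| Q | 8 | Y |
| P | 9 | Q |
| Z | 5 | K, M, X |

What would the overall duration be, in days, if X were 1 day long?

Baseline: Y→Q→P = 7+8+9 = 24 → 24 days.
X is off the critical path — its longest chain is 15 days, giving 9 of slack.
No other chain overtakes it, so the finish is 24 days.

24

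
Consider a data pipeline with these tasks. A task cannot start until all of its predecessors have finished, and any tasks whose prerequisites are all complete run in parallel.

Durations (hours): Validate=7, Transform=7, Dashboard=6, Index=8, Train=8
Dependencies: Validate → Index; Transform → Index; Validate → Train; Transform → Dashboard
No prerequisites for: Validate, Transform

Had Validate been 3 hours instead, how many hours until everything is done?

As given, the longest chain is Validate→Train = 7+8 = 15, so the finish is 15 hours.
Since Validate is critical, the -4 change carries straight to that chain (now 11 hours).
The binding chain switches to Transform→Index = 7+8 = 15; finish 15 hours.

15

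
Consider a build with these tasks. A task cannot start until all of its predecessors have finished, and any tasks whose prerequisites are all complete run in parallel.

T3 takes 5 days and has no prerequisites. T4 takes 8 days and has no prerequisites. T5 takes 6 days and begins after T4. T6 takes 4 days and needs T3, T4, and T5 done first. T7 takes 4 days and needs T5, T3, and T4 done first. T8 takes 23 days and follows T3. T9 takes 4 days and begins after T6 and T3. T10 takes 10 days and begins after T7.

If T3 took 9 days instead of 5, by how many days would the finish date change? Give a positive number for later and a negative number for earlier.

4

Baseline: T3→T8 = 5+23 = 28 → 28 days.
T3 lies on that path, so at 9 days the path becomes 32 days.
The critical path is still T3→T8; finish is now 32 days.
Change in finish: 32 − 28 = +4 days.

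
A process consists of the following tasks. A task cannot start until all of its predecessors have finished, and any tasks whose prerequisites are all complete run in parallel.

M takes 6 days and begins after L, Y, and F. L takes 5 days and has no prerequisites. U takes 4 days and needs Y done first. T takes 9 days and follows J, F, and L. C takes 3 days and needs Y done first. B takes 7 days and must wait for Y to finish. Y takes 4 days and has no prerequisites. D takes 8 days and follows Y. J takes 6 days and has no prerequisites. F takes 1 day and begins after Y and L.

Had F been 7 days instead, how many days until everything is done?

Critical path before the change: L→F→T = 5+1+9 = 15 giving 15 days.
Since F is critical, the +6 change carries straight to that chain (now 21 days).
No other chain overtakes it, so the finish is 21 days.

21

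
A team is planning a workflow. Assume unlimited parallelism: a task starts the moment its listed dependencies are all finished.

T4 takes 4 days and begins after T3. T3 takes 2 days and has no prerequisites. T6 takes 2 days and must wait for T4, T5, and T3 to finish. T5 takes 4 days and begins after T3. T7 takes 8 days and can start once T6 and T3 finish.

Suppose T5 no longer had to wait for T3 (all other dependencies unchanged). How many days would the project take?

Original critical path: T3→T4→T6→T7 = 2+4+2+8 = 16 ⇒ 16 days.
Without T3→T5, T5's earliest start moves from 2 to 0.
New critical path: T3→T4→T6→T7 = 2+4+2+8 = 16 ⇒ 16 days.

16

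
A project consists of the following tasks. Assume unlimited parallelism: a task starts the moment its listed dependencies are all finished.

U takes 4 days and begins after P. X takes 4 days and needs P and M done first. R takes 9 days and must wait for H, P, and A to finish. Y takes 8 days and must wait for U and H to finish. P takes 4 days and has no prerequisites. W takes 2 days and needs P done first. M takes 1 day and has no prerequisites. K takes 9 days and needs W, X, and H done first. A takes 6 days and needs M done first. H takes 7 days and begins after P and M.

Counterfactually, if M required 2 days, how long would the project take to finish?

20

The binding path is P→H→R = 4+7+9 = 20; finish at 20 days.
The longest path through M is only 17 days, so M has float 3.
No other chain overtakes it, so the finish is 20 days.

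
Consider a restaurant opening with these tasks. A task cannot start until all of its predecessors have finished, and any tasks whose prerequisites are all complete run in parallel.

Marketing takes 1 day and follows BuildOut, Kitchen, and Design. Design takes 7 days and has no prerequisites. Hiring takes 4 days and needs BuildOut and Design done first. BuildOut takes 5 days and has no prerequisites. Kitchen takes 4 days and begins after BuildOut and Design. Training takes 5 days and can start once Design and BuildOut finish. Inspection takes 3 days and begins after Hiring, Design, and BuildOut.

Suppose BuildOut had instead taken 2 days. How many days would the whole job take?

14

The binding path is Design→Hiring→Inspection = 7+4+3 = 14; finish at 14 days.
BuildOut has 2 days of float (longest path through it is 12).
That remains the longest chain; total 14 days.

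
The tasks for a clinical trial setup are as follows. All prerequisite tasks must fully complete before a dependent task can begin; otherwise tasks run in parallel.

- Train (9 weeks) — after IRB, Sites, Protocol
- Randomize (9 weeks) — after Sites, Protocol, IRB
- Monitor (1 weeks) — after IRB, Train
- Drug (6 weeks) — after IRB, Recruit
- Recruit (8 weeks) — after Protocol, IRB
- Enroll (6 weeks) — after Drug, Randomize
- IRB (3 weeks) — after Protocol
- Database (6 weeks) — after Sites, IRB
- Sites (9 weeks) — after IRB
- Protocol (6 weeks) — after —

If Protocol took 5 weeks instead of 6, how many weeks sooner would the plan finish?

1

Baseline: Protocol→IRB→Sites→Randomize→Enroll = 6+3+9+9+6 = 33 → 33 weeks.
Protocol lies on that path, so at 5 weeks the path becomes 32 weeks.
That remains the longest chain; total 32 weeks.
Change in finish: 32 − 33 = -1 weeks.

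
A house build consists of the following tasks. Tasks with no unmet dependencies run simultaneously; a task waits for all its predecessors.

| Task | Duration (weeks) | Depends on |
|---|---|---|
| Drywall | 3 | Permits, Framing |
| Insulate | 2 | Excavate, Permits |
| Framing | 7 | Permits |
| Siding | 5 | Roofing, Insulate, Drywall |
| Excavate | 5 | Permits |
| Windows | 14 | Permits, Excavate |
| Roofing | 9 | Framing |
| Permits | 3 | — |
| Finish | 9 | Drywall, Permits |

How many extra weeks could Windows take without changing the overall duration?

2

Permits→Framing→Roofing→Siding = 3+7+9+5 = 24 sets the makespan at 24 weeks.
Windows finishes as early as 22 and must finish by 24.
Slack of Windows = 10 − 8 = 2 weeks.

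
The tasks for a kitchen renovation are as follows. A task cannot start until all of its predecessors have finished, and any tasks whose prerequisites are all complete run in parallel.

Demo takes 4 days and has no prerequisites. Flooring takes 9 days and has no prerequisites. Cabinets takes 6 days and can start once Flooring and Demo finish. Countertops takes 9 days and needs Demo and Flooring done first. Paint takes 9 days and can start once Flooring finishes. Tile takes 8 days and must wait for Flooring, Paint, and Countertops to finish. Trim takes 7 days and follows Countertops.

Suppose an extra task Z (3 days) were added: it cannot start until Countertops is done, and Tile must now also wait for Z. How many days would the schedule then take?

Originally the schedule takes 26 days.
With Z inserted, Tile now waits for max(Flooring, Paint, Countertops, Z).
New critical path: Flooring→Countertops→Z→Tile = 9+9+3+8 = 29 ⇒ 29 days.

29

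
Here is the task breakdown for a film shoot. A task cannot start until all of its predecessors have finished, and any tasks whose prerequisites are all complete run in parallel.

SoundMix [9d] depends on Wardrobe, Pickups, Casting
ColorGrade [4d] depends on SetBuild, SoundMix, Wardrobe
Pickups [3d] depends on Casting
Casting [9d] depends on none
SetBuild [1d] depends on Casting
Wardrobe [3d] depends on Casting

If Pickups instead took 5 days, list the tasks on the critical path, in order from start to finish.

Baseline: Casting→Pickups→SoundMix→ColorGrade = 9+3+9+4 = 25 → 25 days.
Pickups lies on that path, so at 5 days the path becomes 27 days.
That remains the longest chain; total 27 days.

Casting, Pickups, SoundMix, ColorGrade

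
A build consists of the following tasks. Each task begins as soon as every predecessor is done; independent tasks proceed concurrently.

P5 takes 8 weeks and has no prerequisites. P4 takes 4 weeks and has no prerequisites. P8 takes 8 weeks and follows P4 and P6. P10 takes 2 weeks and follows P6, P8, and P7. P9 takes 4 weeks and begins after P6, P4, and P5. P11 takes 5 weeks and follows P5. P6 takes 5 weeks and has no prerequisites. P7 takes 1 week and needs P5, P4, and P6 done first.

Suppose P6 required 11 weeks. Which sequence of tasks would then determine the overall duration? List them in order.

Critical path before the change: P6→P8→P10 = 5+8+2 = 15 giving 15 weeks.
P6 lies on that path, so at 11 weeks the path becomes 21 weeks.
That remains the longest chain; total 21 weeks.

P6, P8, P10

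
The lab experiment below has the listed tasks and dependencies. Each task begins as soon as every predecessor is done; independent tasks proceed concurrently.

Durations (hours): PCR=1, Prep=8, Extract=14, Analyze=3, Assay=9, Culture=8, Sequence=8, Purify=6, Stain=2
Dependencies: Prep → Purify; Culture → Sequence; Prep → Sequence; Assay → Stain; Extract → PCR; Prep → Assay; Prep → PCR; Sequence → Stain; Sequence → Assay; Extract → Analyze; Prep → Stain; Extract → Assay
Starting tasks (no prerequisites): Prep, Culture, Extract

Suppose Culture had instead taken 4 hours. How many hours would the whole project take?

The binding path is Culture→Sequence→Assay→Stain = 8+8+9+2 = 27; finish at 27 hours.
Since Culture is critical, the -4 change carries straight to that chain (now 23 hours).
New critical path: Prep→Sequence→Assay→Stain = 8+8+9+2 = 27 ⇒ 27 hours.

27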